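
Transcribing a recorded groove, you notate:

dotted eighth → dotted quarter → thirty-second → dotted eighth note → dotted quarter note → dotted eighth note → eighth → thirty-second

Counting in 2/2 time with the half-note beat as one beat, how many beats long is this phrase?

One half-note beat = 16 thirty-second notes.
Express everything in thirty-second notes: dotted eighth = 6; dotted quarter = 12; thirty-second = 1; dotted eighth note = 6; dotted quarter note = 12; dotted eighth note = 6; eighth = 4; thirty-second = 1.
Total: 6 + 12 + 1 + 6 + 12 + 6 + 4 + 1 = 48.
48 ÷ 16 = 3 beats.

3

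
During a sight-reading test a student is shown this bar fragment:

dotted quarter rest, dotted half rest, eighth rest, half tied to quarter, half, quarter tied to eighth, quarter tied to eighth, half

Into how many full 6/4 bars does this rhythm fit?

One bar of 6/4 = 12 eighth notes.
In eighth notes: dotted quarter rest = 3; dotted half rest = 6; eighth rest = 1; half tied to quarter (half + quarter) = 6; half = 4; quarter tied to eighth (quarter + eighth) = 3; quarter tied to eighth (quarter + eighth) = 3; half = 4.
Adding: 3 + 6 + 1 + 6 + 4 + 3 + 3 + 4 = 30.
30 ÷ 12 = 2 complete bars with 6 left over.

2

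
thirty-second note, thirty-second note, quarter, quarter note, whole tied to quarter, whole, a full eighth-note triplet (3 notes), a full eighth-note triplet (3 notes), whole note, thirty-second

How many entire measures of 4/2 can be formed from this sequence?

One bar of 4/2 = 64 thirty-second notes.
In thirty-second notes: thirty-second note = 1; thirty-second note = 1; quarter = 8; quarter note = 8; whole tied to quarter (whole + quarter) = 40; whole = 32; a full eighth-note triplet (3 notes) (three triplet eighths span one quarter) = 8; a full eighth-note triplet (3 notes) (three triplet eighths span one quarter) = 8; whole note = 32; thirty-second = 1.
Adding: 1 + 1 + 8 + 8 + 40 + 32 + 8 + 8 + 32 + 1 = 139.
139 ÷ 64 = 2 complete bars with 11 left over.

2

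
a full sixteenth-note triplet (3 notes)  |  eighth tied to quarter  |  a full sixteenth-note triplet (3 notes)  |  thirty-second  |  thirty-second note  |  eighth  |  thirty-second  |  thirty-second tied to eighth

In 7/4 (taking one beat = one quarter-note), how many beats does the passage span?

One quarter-note beat = 8 thirty-second notes.
Convert each value to thirty-second notes: a full sixteenth-note triplet (3 notes) (three triplet sixteenths span one eighth) = 4; eighth tied to quarter (eighth + quarter) = 12; a full sixteenth-note triplet (3 notes) (three triplet sixteenths span one eighth) = 4; thirty-second = 1; thirty-second note = 1; eighth = 4; thirty-second = 1; thirty-second tied to eighth (thirty-second + eighth) = 5.
Altogether 4 + 12 + 4 + 1 + 1 + 4 + 1 + 5 = 32.
32 ÷ 8 = 4 beats.

4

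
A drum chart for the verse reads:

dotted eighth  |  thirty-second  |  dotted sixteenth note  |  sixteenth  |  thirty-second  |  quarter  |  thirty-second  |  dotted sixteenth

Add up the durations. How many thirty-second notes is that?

Convert each value to thirty-second notes: dotted eighth = 6; thirty-second = 1; dotted sixteenth note = 3; sixteenth = 2; thirty-second = 1; quarter = 8; thirty-second = 1; dotted sixteenth = 3.
Sum: 6 + 1 + 3 + 2 + 1 + 8 + 1 + 3 = 25 thirty-second notes.

25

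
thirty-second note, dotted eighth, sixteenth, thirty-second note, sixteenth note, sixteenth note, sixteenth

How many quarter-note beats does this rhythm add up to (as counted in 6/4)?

2

One quarter-note beat = 8 thirty-second notes.
Express everything in thirty-second notes: thirty-second note = 1; dotted eighth = 6; sixteenth = 2; thirty-second note = 1; sixteenth note = 2; sixteenth note = 2; sixteenth = 2.
Total: 1 + 6 + 2 + 1 + 2 + 2 + 2 = 16.
16 ÷ 8 = 2 beats.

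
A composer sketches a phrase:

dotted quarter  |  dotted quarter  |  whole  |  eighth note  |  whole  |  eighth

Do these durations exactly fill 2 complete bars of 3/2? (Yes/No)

One bar of 3/2 = 12 eighth notes, so 2 bars = 24.
Convert each value to eighth notes: dotted quarter = 3; dotted quarter = 3; whole = 8; eighth note = 1; whole = 8; eighth = 1.
Total: 3 + 3 + 8 + 1 + 8 + 1 = 24.
24 equals 24, so the answer is Yes.

Yes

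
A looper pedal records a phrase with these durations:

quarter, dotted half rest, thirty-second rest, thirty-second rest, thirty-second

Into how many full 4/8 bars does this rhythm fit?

2

One bar of 4/8 = 16 thirty-second notes.
Working in thirty-second notes: quarter = 8; dotted half rest = 24; thirty-second rest = 1; thirty-second rest = 1; thirty-second = 1.
Sum: 8 + 24 + 1 + 1 + 1 = 35.
35 ÷ 16 = 2 complete bars with 3 left over.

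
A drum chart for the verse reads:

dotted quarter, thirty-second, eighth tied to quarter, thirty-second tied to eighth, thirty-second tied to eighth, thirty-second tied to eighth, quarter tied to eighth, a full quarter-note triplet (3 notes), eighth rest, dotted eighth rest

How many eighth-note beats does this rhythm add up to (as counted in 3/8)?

One eighth-note beat = 4 thirty-second notes.
In thirty-second notes: dotted quarter = 12; thirty-second = 1; eighth tied to quarter (eighth + quarter) = 12; thirty-second tied to eighth (thirty-second + eighth) = 5; thirty-second tied to eighth (thirty-second + eighth) = 5; thirty-second tied to eighth (thirty-second + eighth) = 5; quarter tied to eighth (quarter + eighth) = 12; a full quarter-note triplet (3 notes) (three triplet quarters span one half) = 16; eighth rest = 4; dotted eighth rest = 6.
Total: 12 + 1 + 12 + 5 + 5 + 5 + 12 + 16 + 4 + 6 = 78.
78 ÷ 4 = 19.5 beats.

19.5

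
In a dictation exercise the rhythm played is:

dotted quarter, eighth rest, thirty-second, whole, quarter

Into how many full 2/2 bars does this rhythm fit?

One bar of 2/2 = 32 thirty-second notes.
Each duration in thirty-second notes: dotted quarter = 12; eighth rest = 4; thirty-second = 1; whole = 32; quarter = 8.
Total: 12 + 4 + 1 + 32 + 8 = 57.
57 ÷ 32 = 1 complete bar with 25 left over.

1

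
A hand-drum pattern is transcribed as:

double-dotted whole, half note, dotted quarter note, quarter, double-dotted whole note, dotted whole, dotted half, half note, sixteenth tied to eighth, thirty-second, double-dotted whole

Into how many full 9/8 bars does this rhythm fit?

One bar of 9/8 = 36 thirty-second notes.
Express everything in thirty-second notes: double-dotted whole = 56; half note = 16; dotted quarter note = 12; quarter = 8; double-dotted whole note = 56; dotted whole = 48; dotted half = 24; half note = 16; sixteenth tied to eighth (sixteenth + eighth) = 6; thirty-second = 1; double-dotted whole = 56.
Adding: 56 + 16 + 12 + 8 + 56 + 48 + 24 + 16 + 6 + 1 + 56 = 299.
299 ÷ 36 = 8 complete bars with 11 left over.

8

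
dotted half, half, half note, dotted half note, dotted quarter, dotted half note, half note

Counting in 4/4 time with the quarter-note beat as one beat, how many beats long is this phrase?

One quarter-note beat = 2 eighth notes.
Each duration in eighth notes: dotted half = 6; half = 4; half note = 4; dotted half note = 6; dotted quarter = 3; dotted half note = 6; half note = 4.
Sum: 6 + 4 + 4 + 6 + 3 + 6 + 4 = 33.
33 ÷ 2 = 16.5 beats.

16.5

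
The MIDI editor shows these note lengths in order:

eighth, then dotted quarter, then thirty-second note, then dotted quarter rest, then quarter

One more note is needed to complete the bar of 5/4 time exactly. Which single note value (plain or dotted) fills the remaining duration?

The bar of 5/4 = 40 thirty-second notes.
Working in thirty-second notes: eighth = 4; dotted quarter = 12; thirty-second note = 1; dotted quarter rest = 12; quarter = 8.
Sum: 4 + 12 + 1 + 12 + 8 = 37.
Remaining: 40 − 37 = 3 thirty-second notes, which is a dotted sixteenth note.

dotted sixteenth note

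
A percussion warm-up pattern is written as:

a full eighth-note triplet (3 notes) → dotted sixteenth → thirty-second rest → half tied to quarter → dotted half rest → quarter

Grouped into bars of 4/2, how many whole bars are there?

1

One bar of 4/2 = 64 thirty-second notes.
Express everything in thirty-second notes: a full eighth-note triplet (3 notes) (three triplet eighths span one quarter) = 8; dotted sixteenth = 3; thirty-second rest = 1; half tied to quarter (half + quarter) = 24; dotted half rest = 24; quarter = 8.
Adding: 8 + 3 + 1 + 24 + 24 + 8 = 68.
68 ÷ 64 = 1 complete bar with 4 left over.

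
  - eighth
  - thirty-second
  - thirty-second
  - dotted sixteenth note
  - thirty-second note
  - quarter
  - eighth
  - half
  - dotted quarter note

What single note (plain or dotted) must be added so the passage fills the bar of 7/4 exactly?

dotted eighth note

The bar of 7/4 = 56 thirty-second notes.
Express everything in thirty-second notes: eighth = 4; thirty-second = 1; thirty-second = 1; dotted sixteenth note = 3; thirty-second note = 1; quarter = 8; eighth = 4; half = 16; dotted quarter note = 12.
Total: 4 + 1 + 1 + 3 + 1 + 8 + 4 + 16 + 12 = 50.
Remaining: 56 − 50 = 6 thirty-second notes, which is a dotted eighth note.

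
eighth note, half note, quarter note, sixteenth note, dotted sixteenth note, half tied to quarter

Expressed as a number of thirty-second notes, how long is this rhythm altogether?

57

Each duration in thirty-second notes: eighth note = 4; half note = 16; quarter note = 8; sixteenth note = 2; dotted sixteenth note = 3; half tied to quarter (half + quarter) = 24.
Sum: 4 + 16 + 8 + 2 + 3 + 24 = 57 thirty-second notes.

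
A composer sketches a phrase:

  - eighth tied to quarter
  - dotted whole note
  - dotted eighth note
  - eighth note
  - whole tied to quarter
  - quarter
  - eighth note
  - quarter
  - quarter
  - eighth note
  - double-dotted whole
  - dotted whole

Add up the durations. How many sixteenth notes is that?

123

Express everything in sixteenth notes: eighth tied to quarter (eighth + quarter) = 6; dotted whole note = 24; dotted eighth note = 3; eighth note = 2; whole tied to quarter (whole + quarter) = 20; quarter = 4; eighth note = 2; quarter = 4; quarter = 4; eighth note = 2; double-dotted whole = 28; dotted whole = 24.
Adding: 6 + 24 + 3 + 2 + 20 + 4 + 2 + 4 + 4 + 2 + 28 + 24 = 123 sixteenth notes.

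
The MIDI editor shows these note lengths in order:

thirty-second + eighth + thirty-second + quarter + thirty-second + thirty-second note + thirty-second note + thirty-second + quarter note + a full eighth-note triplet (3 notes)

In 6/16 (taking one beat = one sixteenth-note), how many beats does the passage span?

One sixteenth-note beat = 2 thirty-second notes.
Each duration in thirty-second notes: thirty-second = 1; eighth = 4; thirty-second = 1; quarter = 8; thirty-second = 1; thirty-second note = 1; thirty-second note = 1; thirty-second = 1; quarter note = 8; a full eighth-note triplet (3 notes) (three triplet eighths span one quarter) = 8.
Altogether 1 + 4 + 1 + 8 + 1 + 1 + 1 + 1 + 8 + 8 = 34.
34 ÷ 2 = 17 beats.

17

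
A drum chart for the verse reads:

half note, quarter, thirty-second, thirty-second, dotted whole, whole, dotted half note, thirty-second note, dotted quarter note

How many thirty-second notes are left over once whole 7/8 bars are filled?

One bar of 7/8 = 28 thirty-second notes.
Convert each value to thirty-second notes: half note = 16; quarter = 8; thirty-second = 1; thirty-second = 1; dotted whole = 48; whole = 32; dotted half note = 24; thirty-second note = 1; dotted quarter note = 12.
Altogether 16 + 8 + 1 + 1 + 48 + 32 + 24 + 1 + 12 = 143.
143 ÷ 28 = 5 complete bars with 3 thirty-second notes remaining.

3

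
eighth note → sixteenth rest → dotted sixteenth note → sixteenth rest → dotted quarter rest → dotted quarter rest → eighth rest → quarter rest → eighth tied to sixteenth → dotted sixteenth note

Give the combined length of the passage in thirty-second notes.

56

Convert each value to thirty-second notes: eighth note = 4; sixteenth rest = 2; dotted sixteenth note = 3; sixteenth rest = 2; dotted quarter rest = 12; dotted quarter rest = 12; eighth rest = 4; quarter rest = 8; eighth tied to sixteenth (eighth + sixteenth) = 6; dotted sixteenth note = 3.
Adding: 4 + 2 + 3 + 2 + 12 + 12 + 4 + 8 + 6 + 3 = 56 thirty-second notes.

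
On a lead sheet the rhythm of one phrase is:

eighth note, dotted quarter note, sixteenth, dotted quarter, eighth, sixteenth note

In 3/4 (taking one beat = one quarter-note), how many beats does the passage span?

One quarter-note beat = 4 sixteenth notes.
Express everything in sixteenth notes: eighth note = 2; dotted quarter note = 6; sixteenth = 1; dotted quarter = 6; eighth = 2; sixteenth note = 1.
Total: 2 + 6 + 1 + 6 + 2 + 1 = 18.
18 ÷ 4 = 4.5 beats.

4.5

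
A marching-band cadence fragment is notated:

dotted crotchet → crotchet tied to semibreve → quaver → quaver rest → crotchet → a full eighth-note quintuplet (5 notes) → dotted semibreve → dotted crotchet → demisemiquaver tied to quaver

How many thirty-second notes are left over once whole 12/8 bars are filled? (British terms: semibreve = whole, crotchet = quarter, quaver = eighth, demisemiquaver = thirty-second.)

5

One bar of 12/8 = 48 thirty-second notes.
Convert each value to thirty-second notes: dotted crotchet = 12; crotchet tied to semibreve (crotchet + semibreve) = 40; quaver = 4; quaver rest = 4; crotchet = 8; a full eighth-note quintuplet (5 notes) (five quintuplet eighths span one half) = 16; dotted semibreve = 48; dotted crotchet = 12; demisemiquaver tied to quaver (demisemiquaver + quaver) = 5.
Altogether 12 + 40 + 4 + 4 + 8 + 16 + 48 + 12 + 5 = 149.
149 ÷ 48 = 3 complete bars with 5 thirty-second notes remaining.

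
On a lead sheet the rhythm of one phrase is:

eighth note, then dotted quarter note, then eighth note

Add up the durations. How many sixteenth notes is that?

Each duration in sixteenth notes: eighth note = 2; dotted quarter note = 6; eighth note = 2.
Sum: 2 + 6 + 2 = 10 sixteenth notes.

10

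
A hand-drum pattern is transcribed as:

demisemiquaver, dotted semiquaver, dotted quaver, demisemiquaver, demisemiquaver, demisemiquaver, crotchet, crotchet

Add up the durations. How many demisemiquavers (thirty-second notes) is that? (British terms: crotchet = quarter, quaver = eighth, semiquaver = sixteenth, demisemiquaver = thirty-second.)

29

Convert each value to thirty-second notes: demisemiquaver = 1; dotted semiquaver = 3; dotted quaver = 6; demisemiquaver = 1; demisemiquaver = 1; demisemiquaver = 1; crotchet = 8; crotchet = 8.
Altogether 1 + 3 + 6 + 1 + 1 + 1 + 8 + 8 = 29 thirty-second notes.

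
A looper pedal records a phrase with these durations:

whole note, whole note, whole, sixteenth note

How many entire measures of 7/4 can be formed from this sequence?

One bar of 7/4 = 28 sixteenth notes.
In sixteenth notes: whole note = 16; whole note = 16; whole = 16; sixteenth note = 1.
Adding: 16 + 16 + 16 + 1 = 49.
49 ÷ 28 = 1 complete bar with 21 left over.

1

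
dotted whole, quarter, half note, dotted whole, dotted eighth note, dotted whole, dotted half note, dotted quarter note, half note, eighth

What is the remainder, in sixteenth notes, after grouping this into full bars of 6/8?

One bar of 6/8 = 12 sixteenth notes.
Convert each value to sixteenth notes: dotted whole = 24; quarter = 4; half note = 8; dotted whole = 24; dotted eighth note = 3; dotted whole = 24; dotted half note = 12; dotted quarter note = 6; half note = 8; eighth = 2.
Sum: 24 + 4 + 8 + 24 + 3 + 24 + 12 + 6 + 8 + 2 = 115.
115 ÷ 12 = 9 complete bars with 7 sixteenth notes remaining.

7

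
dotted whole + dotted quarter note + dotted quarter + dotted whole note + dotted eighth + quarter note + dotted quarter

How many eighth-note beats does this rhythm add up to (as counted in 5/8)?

36.5

One eighth-note beat = 2 sixteenth notes.
Express everything in sixteenth notes: dotted whole = 24; dotted quarter note = 6; dotted quarter = 6; dotted whole note = 24; dotted eighth = 3; quarter note = 4; dotted quarter = 6.
Altogether 24 + 6 + 6 + 24 + 3 + 4 + 6 = 73.
73 ÷ 2 = 36.5 beats.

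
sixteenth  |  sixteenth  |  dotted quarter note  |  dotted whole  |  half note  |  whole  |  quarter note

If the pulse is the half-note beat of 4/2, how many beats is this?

7.5

One half-note beat = 8 sixteenth notes.
In sixteenth notes: sixteenth = 1; sixteenth = 1; dotted quarter note = 6; dotted whole = 24; half note = 8; whole = 16; quarter note = 4.
Sum: 1 + 1 + 6 + 24 + 8 + 16 + 4 = 60.
60 ÷ 8 = 7.5 beats.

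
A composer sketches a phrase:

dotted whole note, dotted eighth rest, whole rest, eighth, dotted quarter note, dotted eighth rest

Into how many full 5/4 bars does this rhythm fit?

One bar of 5/4 = 20 sixteenth notes.
Working in sixteenth notes: dotted whole note = 24; dotted eighth rest = 3; whole rest = 16; eighth = 2; dotted quarter note = 6; dotted eighth rest = 3.
Adding: 24 + 3 + 16 + 2 + 6 + 3 = 54.
54 ÷ 20 = 2 complete bars with 14 left over.

2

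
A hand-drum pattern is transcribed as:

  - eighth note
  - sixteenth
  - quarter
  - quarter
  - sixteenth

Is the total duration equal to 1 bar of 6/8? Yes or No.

One bar of 6/8 = 12 sixteenth notes.
Each duration in sixteenth notes: eighth note = 2; sixteenth = 1; quarter = 4; quarter = 4; sixteenth = 1.
Altogether 2 + 1 + 4 + 4 + 1 = 12.
12 equals 12, so the answer is Yes.

Yes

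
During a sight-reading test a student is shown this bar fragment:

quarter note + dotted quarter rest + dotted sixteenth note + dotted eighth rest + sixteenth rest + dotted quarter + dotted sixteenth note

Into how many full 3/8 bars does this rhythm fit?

3

One bar of 3/8 = 12 thirty-second notes.
In thirty-second notes: quarter note = 8; dotted quarter rest = 12; dotted sixteenth note = 3; dotted eighth rest = 6; sixteenth rest = 2; dotted quarter = 12; dotted sixteenth note = 3.
Altogether 8 + 12 + 3 + 6 + 2 + 12 + 3 = 46.
46 ÷ 12 = 3 complete bars with 10 left over.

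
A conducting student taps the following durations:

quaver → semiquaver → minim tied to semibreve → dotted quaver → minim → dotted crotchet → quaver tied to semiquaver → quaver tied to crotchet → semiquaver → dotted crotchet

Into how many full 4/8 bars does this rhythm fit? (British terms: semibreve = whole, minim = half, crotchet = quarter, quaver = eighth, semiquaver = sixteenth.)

7

One bar of 4/8 = 8 sixteenth notes.
Each duration in sixteenth notes: quaver = 2; semiquaver = 1; minim tied to semibreve (minim + semibreve) = 24; dotted quaver = 3; minim = 8; dotted crotchet = 6; quaver tied to semiquaver (quaver + semiquaver) = 3; quaver tied to crotchet (quaver + crotchet) = 6; semiquaver = 1; dotted crotchet = 6.
Total: 2 + 1 + 24 + 3 + 8 + 6 + 3 + 6 + 1 + 6 = 60.
60 ÷ 8 = 7 complete bars with 4 left over.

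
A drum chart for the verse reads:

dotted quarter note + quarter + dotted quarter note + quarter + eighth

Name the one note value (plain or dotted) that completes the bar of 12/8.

eighth note

The bar of 12/8 = 12 eighth notes.
Each duration in eighth notes: dotted quarter note = 3; quarter = 2; dotted quarter note = 3; quarter = 2; eighth = 1.
Sum: 3 + 2 + 3 + 2 + 1 = 11.
Remaining: 12 − 11 = 1 eighth note, which is a eighth note.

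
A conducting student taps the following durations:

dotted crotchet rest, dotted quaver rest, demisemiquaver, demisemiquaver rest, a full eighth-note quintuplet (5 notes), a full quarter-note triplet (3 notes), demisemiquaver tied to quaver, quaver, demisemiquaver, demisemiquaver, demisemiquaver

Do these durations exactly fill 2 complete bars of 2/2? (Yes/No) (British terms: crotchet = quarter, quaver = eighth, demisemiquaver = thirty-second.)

Yes

One bar of 2/2 = 32 thirty-second notes, so 2 bars = 64.
Working in thirty-second notes: dotted crotchet rest = 12; dotted quaver rest = 6; demisemiquaver = 1; demisemiquaver rest = 1; a full eighth-note quintuplet (5 notes) (five quintuplet eighths span one half) = 16; a full quarter-note triplet (3 notes) (three triplet quarters span one half) = 16; demisemiquaver tied to quaver (demisemiquaver + quaver) = 5; quaver = 4; demisemiquaver = 1; demisemiquaver = 1; demisemiquaver = 1.
Altogether 12 + 6 + 1 + 1 + 16 + 16 + 5 + 4 + 1 + 1 + 1 = 64.
64 equals 64, so the answer is Yes.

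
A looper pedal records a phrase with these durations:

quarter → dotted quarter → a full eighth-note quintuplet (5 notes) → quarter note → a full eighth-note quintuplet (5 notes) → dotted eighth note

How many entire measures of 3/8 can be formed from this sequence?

5

One bar of 3/8 = 6 sixteenth notes.
Each duration in sixteenth notes: quarter = 4; dotted quarter = 6; a full eighth-note quintuplet (5 notes) (five quintuplet eighths span one half) = 8; quarter note = 4; a full eighth-note quintuplet (5 notes) (five quintuplet eighths span one half) = 8; dotted eighth note = 3.
Total: 4 + 6 + 8 + 4 + 8 + 3 = 33.
33 ÷ 6 = 5 complete bars with 3 left over.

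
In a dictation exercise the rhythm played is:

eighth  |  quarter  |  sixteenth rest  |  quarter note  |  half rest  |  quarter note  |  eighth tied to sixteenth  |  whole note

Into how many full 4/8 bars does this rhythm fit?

5

One bar of 4/8 = 8 sixteenth notes.
Express everything in sixteenth notes: eighth = 2; quarter = 4; sixteenth rest = 1; quarter note = 4; half rest = 8; quarter note = 4; eighth tied to sixteenth (eighth + sixteenth) = 3; whole note = 16.
Adding: 2 + 4 + 1 + 4 + 8 + 4 + 3 + 16 = 42.
42 ÷ 8 = 5 complete bars with 2 left over.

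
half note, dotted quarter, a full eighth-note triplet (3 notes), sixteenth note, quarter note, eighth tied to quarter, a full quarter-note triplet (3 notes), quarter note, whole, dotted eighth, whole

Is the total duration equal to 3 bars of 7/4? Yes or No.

No

One bar of 7/4 = 28 sixteenth notes, so 3 bars = 84.
Express everything in sixteenth notes: half note = 8; dotted quarter = 6; a full eighth-note triplet (3 notes) (three triplet eighths span one quarter) = 4; sixteenth note = 1; quarter note = 4; eighth tied to quarter (eighth + quarter) = 6; a full quarter-note triplet (3 notes) (three triplet quarters span one half) = 8; quarter note = 4; whole = 16; dotted eighth = 3; whole = 16.
Total: 8 + 6 + 4 + 1 + 4 + 6 + 8 + 4 + 16 + 3 + 16 = 76.
76 falls short of 84, so the answer is No.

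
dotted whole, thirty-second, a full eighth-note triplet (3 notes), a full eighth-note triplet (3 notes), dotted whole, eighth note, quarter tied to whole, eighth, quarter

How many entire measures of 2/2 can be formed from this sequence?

One bar of 2/2 = 32 thirty-second notes.
Convert each value to thirty-second notes: dotted whole = 48; thirty-second = 1; a full eighth-note triplet (3 notes) (three triplet eighths span one quarter) = 8; a full eighth-note triplet (3 notes) (three triplet eighths span one quarter) = 8; dotted whole = 48; eighth note = 4; quarter tied to whole (quarter + whole) = 40; eighth = 4; quarter = 8.
Adding: 48 + 1 + 8 + 8 + 48 + 4 + 40 + 4 + 8 = 169.
169 ÷ 32 = 5 complete bars with 9 left over.

5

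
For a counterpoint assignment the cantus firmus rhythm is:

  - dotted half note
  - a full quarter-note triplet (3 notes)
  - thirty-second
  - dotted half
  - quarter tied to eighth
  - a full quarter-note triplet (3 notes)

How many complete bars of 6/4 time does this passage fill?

1

One bar of 6/4 = 48 thirty-second notes.
Express everything in thirty-second notes: dotted half note = 24; a full quarter-note triplet (3 notes) (three triplet quarters span one half) = 16; thirty-second = 1; dotted half = 24; quarter tied to eighth (quarter + eighth) = 12; a full quarter-note triplet (3 notes) (three triplet quarters span one half) = 16.
Altogether 24 + 16 + 1 + 24 + 12 + 16 = 93.
93 ÷ 48 = 1 complete bar with 45 left over.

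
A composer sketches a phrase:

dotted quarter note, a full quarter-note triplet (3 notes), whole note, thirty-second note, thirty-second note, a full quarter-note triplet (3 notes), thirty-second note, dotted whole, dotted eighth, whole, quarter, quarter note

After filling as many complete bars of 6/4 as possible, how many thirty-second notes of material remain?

37

One bar of 6/4 = 48 thirty-second notes.
In thirty-second notes: dotted quarter note = 12; a full quarter-note triplet (3 notes) (three triplet quarters span one half) = 16; whole note = 32; thirty-second note = 1; thirty-second note = 1; a full quarter-note triplet (3 notes) (three triplet quarters span one half) = 16; thirty-second note = 1; dotted whole = 48; dotted eighth = 6; whole = 32; quarter = 8; quarter note = 8.
Altogether 12 + 16 + 32 + 1 + 1 + 16 + 1 + 48 + 6 + 32 + 8 + 8 = 181.
181 ÷ 48 = 3 complete bars with 37 thirty-second notes remaining.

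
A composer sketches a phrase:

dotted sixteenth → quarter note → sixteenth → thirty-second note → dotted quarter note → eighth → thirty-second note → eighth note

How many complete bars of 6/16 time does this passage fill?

One bar of 6/16 = 12 thirty-second notes.
Each duration in thirty-second notes: dotted sixteenth = 3; quarter note = 8; sixteenth = 2; thirty-second note = 1; dotted quarter note = 12; eighth = 4; thirty-second note = 1; eighth note = 4.
Altogether 3 + 8 + 2 + 1 + 12 + 4 + 1 + 4 = 35.
35 ÷ 12 = 2 complete bars with 11 left over.

2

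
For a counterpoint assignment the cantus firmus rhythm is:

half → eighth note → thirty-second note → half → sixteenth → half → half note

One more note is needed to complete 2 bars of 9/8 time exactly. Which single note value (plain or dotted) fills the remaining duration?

thirty-second note

2 bars of 9/8 = 72 thirty-second notes.
In thirty-second notes: half = 16; eighth note = 4; thirty-second note = 1; half = 16; sixteenth = 2; half = 16; half note = 16.
Altogether 16 + 4 + 1 + 16 + 2 + 16 + 16 = 71.
Remaining: 72 − 71 = 1 thirty-second note, which is a thirty-second note.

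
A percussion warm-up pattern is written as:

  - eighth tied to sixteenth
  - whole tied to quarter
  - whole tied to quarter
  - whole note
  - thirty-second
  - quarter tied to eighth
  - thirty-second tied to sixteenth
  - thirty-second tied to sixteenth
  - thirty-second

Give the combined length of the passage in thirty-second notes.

Express everything in thirty-second notes: eighth tied to sixteenth (eighth + sixteenth) = 6; whole tied to quarter (whole + quarter) = 40; whole tied to quarter (whole + quarter) = 40; whole note = 32; thirty-second = 1; quarter tied to eighth (quarter + eighth) = 12; thirty-second tied to sixteenth (thirty-second + sixteenth) = 3; thirty-second tied to sixteenth (thirty-second + sixteenth) = 3; thirty-second = 1.
Total: 6 + 40 + 40 + 32 + 1 + 12 + 3 + 3 + 1 = 138 thirty-second notes.

138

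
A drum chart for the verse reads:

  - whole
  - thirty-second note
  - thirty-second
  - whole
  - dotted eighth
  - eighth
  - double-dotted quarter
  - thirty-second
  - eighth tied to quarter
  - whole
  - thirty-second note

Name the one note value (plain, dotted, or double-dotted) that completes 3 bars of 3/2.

quarter note

3 bars of 3/2 = 144 thirty-second notes.
Convert each value to thirty-second notes: whole = 32; thirty-second note = 1; thirty-second = 1; whole = 32; dotted eighth = 6; eighth = 4; double-dotted quarter = 14; thirty-second = 1; eighth tied to quarter (eighth + quarter) = 12; whole = 32; thirty-second note = 1.
Altogether 32 + 1 + 1 + 32 + 6 + 4 + 14 + 1 + 12 + 32 + 1 = 136.
Remaining: 144 − 136 = 8 thirty-second notes, which is a quarter note.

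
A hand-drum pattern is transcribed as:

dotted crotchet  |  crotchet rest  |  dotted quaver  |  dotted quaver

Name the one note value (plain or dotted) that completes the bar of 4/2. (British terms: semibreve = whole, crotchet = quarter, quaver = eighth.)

The bar of 4/2 = 32 sixteenth notes.
Working in sixteenth notes: dotted crotchet = 6; crotchet rest = 4; dotted quaver = 3; dotted quaver = 3.
Altogether 6 + 4 + 3 + 3 = 16.
Remaining: 32 − 16 = 16 sixteenth notes, which is a whole note.

whole note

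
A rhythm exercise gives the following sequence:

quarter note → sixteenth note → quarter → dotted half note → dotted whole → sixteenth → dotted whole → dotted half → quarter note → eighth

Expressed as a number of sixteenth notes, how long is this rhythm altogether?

Express everything in sixteenth notes: quarter note = 4; sixteenth note = 1; quarter = 4; dotted half note = 12; dotted whole = 24; sixteenth = 1; dotted whole = 24; dotted half = 12; quarter note = 4; eighth = 2.
Adding: 4 + 1 + 4 + 12 + 24 + 1 + 24 + 12 + 4 + 2 = 88 sixteenth notes.

88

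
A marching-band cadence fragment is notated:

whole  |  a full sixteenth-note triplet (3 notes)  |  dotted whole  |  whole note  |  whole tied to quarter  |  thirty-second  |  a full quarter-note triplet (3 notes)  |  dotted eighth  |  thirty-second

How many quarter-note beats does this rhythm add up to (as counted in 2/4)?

22.5

One quarter-note beat = 8 thirty-second notes.
Convert each value to thirty-second notes: whole = 32; a full sixteenth-note triplet (3 notes) (three triplet sixteenths span one eighth) = 4; dotted whole = 48; whole note = 32; whole tied to quarter (whole + quarter) = 40; thirty-second = 1; a full quarter-note triplet (3 notes) (three triplet quarters span one half) = 16; dotted eighth = 6; thirty-second = 1.
Adding: 32 + 4 + 48 + 32 + 40 + 1 + 16 + 6 + 1 = 180.
180 ÷ 8 = 22.5 beats.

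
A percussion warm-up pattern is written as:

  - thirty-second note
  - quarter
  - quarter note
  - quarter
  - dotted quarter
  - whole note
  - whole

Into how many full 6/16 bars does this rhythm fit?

8

One bar of 6/16 = 12 thirty-second notes.
In thirty-second notes: thirty-second note = 1; quarter = 8; quarter note = 8; quarter = 8; dotted quarter = 12; whole note = 32; whole = 32.
Sum: 1 + 8 + 8 + 8 + 12 + 32 + 32 = 101.
101 ÷ 12 = 8 complete bars with 5 left over.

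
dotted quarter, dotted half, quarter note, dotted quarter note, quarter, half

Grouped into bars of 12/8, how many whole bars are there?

One bar of 12/8 = 12 eighth notes.
Express everything in eighth notes: dotted quarter = 3; dotted half = 6; quarter note = 2; dotted quarter note = 3; quarter = 2; half = 4.
Altogether 3 + 6 + 2 + 3 + 2 + 4 = 20.
20 ÷ 12 = 1 complete bar with 8 left over.

1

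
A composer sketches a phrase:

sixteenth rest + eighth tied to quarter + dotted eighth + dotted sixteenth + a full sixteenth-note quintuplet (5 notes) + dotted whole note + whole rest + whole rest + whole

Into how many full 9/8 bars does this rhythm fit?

One bar of 9/8 = 36 thirty-second notes.
Express everything in thirty-second notes: sixteenth rest = 2; eighth tied to quarter (eighth + quarter) = 12; dotted eighth = 6; dotted sixteenth = 3; a full sixteenth-note quintuplet (5 notes) (five quintuplet sixteenths span one quarter) = 8; dotted whole note = 48; whole rest = 32; whole rest = 32; whole = 32.
Total: 2 + 12 + 6 + 3 + 8 + 48 + 32 + 32 + 32 = 175.
175 ÷ 36 = 4 complete bars with 31 left over.

4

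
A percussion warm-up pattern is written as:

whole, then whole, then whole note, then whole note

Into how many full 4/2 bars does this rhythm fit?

One bar of 4/2 = 2 whole notes.
Express everything in whole notes: whole = 1; whole = 1; whole note = 1; whole note = 1.
Sum: 1 + 1 + 1 + 1 = 4.
4 ÷ 2 = 2 complete bars with 0 left over.

2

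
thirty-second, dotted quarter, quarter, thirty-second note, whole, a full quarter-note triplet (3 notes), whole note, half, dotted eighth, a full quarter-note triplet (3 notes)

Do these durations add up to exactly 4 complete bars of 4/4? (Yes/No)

One bar of 4/4 = 32 thirty-second notes, so 4 bars = 128.
Working in thirty-second notes: thirty-second = 1; dotted quarter = 12; quarter = 8; thirty-second note = 1; whole = 32; a full quarter-note triplet (3 notes) (three triplet quarters span one half) = 16; whole note = 32; half = 16; dotted eighth = 6; a full quarter-note triplet (3 notes) (three triplet quarters span one half) = 16.
Sum: 1 + 12 + 8 + 1 + 32 + 16 + 32 + 16 + 6 + 16 = 140.
140 exceeds 128, so the answer is No.

No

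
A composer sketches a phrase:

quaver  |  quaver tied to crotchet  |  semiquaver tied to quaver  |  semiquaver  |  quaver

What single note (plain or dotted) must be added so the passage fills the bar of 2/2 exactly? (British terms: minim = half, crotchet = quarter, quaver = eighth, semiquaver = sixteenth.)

eighth note

The bar of 2/2 = 16 sixteenth notes.
Working in sixteenth notes: quaver = 2; quaver tied to crotchet (quaver + crotchet) = 6; semiquaver tied to quaver (semiquaver + quaver) = 3; semiquaver = 1; quaver = 2.
Adding: 2 + 6 + 3 + 1 + 2 = 14.
Remaining: 16 − 14 = 2 sixteenth notes, which is a eighth note.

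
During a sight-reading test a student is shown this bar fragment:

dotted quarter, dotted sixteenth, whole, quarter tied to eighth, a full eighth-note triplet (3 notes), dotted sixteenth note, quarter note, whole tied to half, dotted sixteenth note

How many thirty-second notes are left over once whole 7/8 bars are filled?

One bar of 7/8 = 28 thirty-second notes.
Convert each value to thirty-second notes: dotted quarter = 12; dotted sixteenth = 3; whole = 32; quarter tied to eighth (quarter + eighth) = 12; a full eighth-note triplet (3 notes) (three triplet eighths span one quarter) = 8; dotted sixteenth note = 3; quarter note = 8; whole tied to half (whole + half) = 48; dotted sixteenth note = 3.
Adding: 12 + 3 + 32 + 12 + 8 + 3 + 8 + 48 + 3 = 129.
129 ÷ 28 = 4 complete bars with 17 thirty-second notes remaining.

17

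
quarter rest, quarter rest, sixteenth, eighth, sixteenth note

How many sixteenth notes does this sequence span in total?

Each duration in sixteenth notes: quarter rest = 4; quarter rest = 4; sixteenth = 1; eighth = 2; sixteenth note = 1.
Total: 4 + 4 + 1 + 2 + 1 = 12 sixteenth notes.

12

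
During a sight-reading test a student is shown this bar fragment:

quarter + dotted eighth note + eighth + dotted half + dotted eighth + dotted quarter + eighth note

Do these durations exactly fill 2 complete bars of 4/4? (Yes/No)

Yes

One bar of 4/4 = 16 sixteenth notes, so 2 bars = 32.
Express everything in sixteenth notes: quarter = 4; dotted eighth note = 3; eighth = 2; dotted half = 12; dotted eighth = 3; dotted quarter = 6; eighth note = 2.
Sum: 4 + 3 + 2 + 12 + 3 + 6 + 2 = 32.
32 equals 32, so the answer is Yes.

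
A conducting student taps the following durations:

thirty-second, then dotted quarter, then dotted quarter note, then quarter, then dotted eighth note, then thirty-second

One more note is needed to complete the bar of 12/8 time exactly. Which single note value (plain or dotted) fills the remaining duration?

The bar of 12/8 = 48 thirty-second notes.
Each duration in thirty-second notes: thirty-second = 1; dotted quarter = 12; dotted quarter note = 12; quarter = 8; dotted eighth note = 6; thirty-second = 1.
Altogether 1 + 12 + 12 + 8 + 6 + 1 = 40.
Remaining: 48 − 40 = 8 thirty-second notes, which is a quarter note.

quarter note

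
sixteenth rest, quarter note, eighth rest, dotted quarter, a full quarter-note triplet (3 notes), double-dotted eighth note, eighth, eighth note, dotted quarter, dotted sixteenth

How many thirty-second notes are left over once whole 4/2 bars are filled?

One bar of 4/2 = 64 thirty-second notes.
Convert each value to thirty-second notes: sixteenth rest = 2; quarter note = 8; eighth rest = 4; dotted quarter = 12; a full quarter-note triplet (3 notes) (three triplet quarters span one half) = 16; double-dotted eighth note = 7; eighth = 4; eighth note = 4; dotted quarter = 12; dotted sixteenth = 3.
Sum: 2 + 8 + 4 + 12 + 16 + 7 + 4 + 4 + 12 + 3 = 72.
72 ÷ 64 = 1 complete bar with 8 thirty-second notes remaining.

8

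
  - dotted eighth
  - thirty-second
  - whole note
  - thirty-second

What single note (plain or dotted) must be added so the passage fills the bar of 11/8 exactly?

The bar of 11/8 = 44 thirty-second notes.
In thirty-second notes: dotted eighth = 6; thirty-second = 1; whole note = 32; thirty-second = 1.
Altogether 6 + 1 + 32 + 1 = 40.
Remaining: 44 − 40 = 4 thirty-second notes, which is a eighth note.

eighth note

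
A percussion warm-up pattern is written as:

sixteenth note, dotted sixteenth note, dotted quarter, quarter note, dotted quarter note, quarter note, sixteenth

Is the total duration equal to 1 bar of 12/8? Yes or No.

One bar of 12/8 = 48 thirty-second notes.
Each duration in thirty-second notes: sixteenth note = 2; dotted sixteenth note = 3; dotted quarter = 12; quarter note = 8; dotted quarter note = 12; quarter note = 8; sixteenth = 2.
Adding: 2 + 3 + 12 + 8 + 12 + 8 + 2 = 47.
47 falls short of 48, so the answer is No.

No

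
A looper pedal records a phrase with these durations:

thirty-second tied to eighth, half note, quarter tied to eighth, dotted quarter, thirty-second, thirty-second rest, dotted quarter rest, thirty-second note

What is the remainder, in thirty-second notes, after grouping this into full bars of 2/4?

12

One bar of 2/4 = 16 thirty-second notes.
Each duration in thirty-second notes: thirty-second tied to eighth (thirty-second + eighth) = 5; half note = 16; quarter tied to eighth (quarter + eighth) = 12; dotted quarter = 12; thirty-second = 1; thirty-second rest = 1; dotted quarter rest = 12; thirty-second note = 1.
Adding: 5 + 16 + 12 + 12 + 1 + 1 + 12 + 1 = 60.
60 ÷ 16 = 3 complete bars with 12 thirty-second notes remaining.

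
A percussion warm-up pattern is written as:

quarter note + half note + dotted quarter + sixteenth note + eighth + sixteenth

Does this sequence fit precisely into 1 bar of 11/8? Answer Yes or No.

One bar of 11/8 = 22 sixteenth notes.
Convert each value to sixteenth notes: quarter note = 4; half note = 8; dotted quarter = 6; sixteenth note = 1; eighth = 2; sixteenth = 1.
Sum: 4 + 8 + 6 + 1 + 2 + 1 = 22.
22 equals 22, so the answer is Yes.

Yes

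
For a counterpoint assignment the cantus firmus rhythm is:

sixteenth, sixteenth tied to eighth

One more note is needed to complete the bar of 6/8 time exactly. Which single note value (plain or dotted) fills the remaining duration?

The bar of 6/8 = 12 sixteenth notes.
Each duration in sixteenth notes: sixteenth = 1; sixteenth tied to eighth (sixteenth + eighth) = 3.
Sum: 1 + 3 = 4.
Remaining: 12 − 4 = 8 sixteenth notes, which is a half note.

half note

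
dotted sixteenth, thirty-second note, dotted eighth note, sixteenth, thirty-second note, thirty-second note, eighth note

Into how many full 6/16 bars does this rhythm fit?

One bar of 6/16 = 12 thirty-second notes.
Express everything in thirty-second notes: dotted sixteenth = 3; thirty-second note = 1; dotted eighth note = 6; sixteenth = 2; thirty-second note = 1; thirty-second note = 1; eighth note = 4.
Adding: 3 + 1 + 6 + 2 + 1 + 1 + 4 = 18.
18 ÷ 12 = 1 complete bar with 6 left over.

1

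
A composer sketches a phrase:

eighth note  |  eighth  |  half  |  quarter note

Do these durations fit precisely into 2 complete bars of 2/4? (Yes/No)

One bar of 2/4 = 4 eighth notes, so 2 bars = 8.
Convert each value to eighth notes: eighth note = 1; eighth = 1; half = 4; quarter note = 2.
Sum: 1 + 1 + 4 + 2 = 8.
8 equals 8, so the answer is Yes.

Yes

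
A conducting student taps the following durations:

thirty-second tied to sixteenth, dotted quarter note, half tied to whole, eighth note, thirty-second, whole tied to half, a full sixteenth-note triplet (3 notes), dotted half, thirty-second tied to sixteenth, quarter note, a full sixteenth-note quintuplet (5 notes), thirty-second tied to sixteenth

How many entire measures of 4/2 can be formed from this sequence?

One bar of 4/2 = 64 thirty-second notes.
Convert each value to thirty-second notes: thirty-second tied to sixteenth (thirty-second + sixteenth) = 3; dotted quarter note = 12; half tied to whole (half + whole) = 48; eighth note = 4; thirty-second = 1; whole tied to half (whole + half) = 48; a full sixteenth-note triplet (3 notes) (three triplet sixteenths span one eighth) = 4; dotted half = 24; thirty-second tied to sixteenth (thirty-second + sixteenth) = 3; quarter note = 8; a full sixteenth-note quintuplet (5 notes) (five quintuplet sixteenths span one quarter) = 8; thirty-second tied to sixteenth (thirty-second + sixteenth) = 3.
Altogether 3 + 12 + 48 + 4 + 1 + 48 + 4 + 24 + 3 + 8 + 8 + 3 = 166.
166 ÷ 64 = 2 complete bars with 38 left over.

2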